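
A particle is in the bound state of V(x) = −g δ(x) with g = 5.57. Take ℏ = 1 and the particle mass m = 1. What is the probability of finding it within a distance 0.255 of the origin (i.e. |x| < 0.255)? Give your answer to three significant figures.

The normalised bound state is ψ = √κ e^{−κ|x|} with κ = mg/ℏ² = 5.570.
P(|x| < d) = ∫_{−d}^{d} κ e^{−2κ|x|} dx = 1 − e^{−2κd} = 1 − e^{−2.841} = 0.9416.

P = 0.942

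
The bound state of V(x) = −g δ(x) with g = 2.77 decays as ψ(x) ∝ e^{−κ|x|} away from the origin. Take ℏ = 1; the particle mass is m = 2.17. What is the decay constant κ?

κ = 6.01

Integrate −(ℏ²/2m)ψ'' − gδ(x)ψ = Eψ from −ε to +ε: the ψ'' term gives ψ'(0⁺) − ψ'(0⁻) and the δ term gives −(2mg/ℏ²)ψ(0).
With ψ ∝ e^{−κ|x|} this yields −2κ = −2mg/ℏ², so κ = mg/ℏ² = 6.011.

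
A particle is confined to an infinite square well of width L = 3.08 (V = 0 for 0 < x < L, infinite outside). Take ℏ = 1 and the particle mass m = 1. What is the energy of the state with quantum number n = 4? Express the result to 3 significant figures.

Requiring ψ(0) = ψ(L) = 0 quantises k = nπ/L, hence E_n = ℏ²k²/2m = n²π²ℏ²/(2mL²).
E_4 = 4² × π² / (2 × 1 × 3.08²) = 8.323.

E = 8.32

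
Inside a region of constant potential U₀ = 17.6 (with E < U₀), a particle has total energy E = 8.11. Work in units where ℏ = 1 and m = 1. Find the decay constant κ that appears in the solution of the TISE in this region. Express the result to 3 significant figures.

κ = 4.36

Since E < U₀ the TISE in this region is ψ'' = κ²ψ with κ = √(2m(U₀ − E))/ℏ.
κ = √(2 × 1 × 9.49) = 4.357.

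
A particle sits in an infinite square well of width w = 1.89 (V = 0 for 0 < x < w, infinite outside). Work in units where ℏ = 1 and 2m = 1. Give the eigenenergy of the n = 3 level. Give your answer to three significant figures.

The infinite-well eigenfunctions ψ_n = √(2/w) sin(nπx/w) vanish at both walls, giving E_n = n²π²ℏ²/(2mw²).
E_3 = 3² × π² / (2 × 0.5 × 1.89²) = 24.87.

E = 24.9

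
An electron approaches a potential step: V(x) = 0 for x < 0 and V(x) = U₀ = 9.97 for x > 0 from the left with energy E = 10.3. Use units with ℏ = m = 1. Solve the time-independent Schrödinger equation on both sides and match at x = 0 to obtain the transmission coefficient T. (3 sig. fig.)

T = 0.515

The wavenumbers are k₁ = √(2mE)/ℏ = 4.539 on the left and k₂ = √(2m(E − U₀))/ℏ = 0.8124 on the right.
Continuity of ψ and ψ′ at the step yields the reflection amplitude r = (k₁ − k₂)/(k₁ + k₂) = 0.6964; thus R = |r|² = 0.4849, T = 0.5151.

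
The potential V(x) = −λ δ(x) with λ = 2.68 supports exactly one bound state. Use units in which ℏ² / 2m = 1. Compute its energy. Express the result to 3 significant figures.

The bound state is ψ(x) = √κ e^{−κ|x|}. The derivative jump ψ'(0⁺) − ψ'(0⁻) = −(2mλ/ℏ²)ψ(0) fixes κ = mλ/ℏ² = 1.340.
Then E = −ℏ²κ²/(2m) = −mλ²/(2ℏ²) = -1.796.

E = -1.80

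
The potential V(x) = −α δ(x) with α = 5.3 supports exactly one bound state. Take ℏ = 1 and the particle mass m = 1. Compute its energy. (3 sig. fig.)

E = -14.0

The bound state is ψ(x) = √κ e^{−κ|x|}. The derivative jump ψ'(0⁺) − ψ'(0⁻) = −(2mα/ℏ²)ψ(0) fixes κ = mα/ℏ² = 5.300.
Then E = −ℏ²κ²/(2m) = −mα²/(2ℏ²) = -14.05.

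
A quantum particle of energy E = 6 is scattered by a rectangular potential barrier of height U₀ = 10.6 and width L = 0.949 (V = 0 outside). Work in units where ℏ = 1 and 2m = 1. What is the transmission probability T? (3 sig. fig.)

Since E < U₀ the interior solution is evanescent with decay constant κ = √(2m(U₀ − E))/ℏ = 2.145.
κL = 2.035, sinh(κL) = 3.762.
The exact tunnelling result is T⁻¹ = 1 + U₀² sinh²(κL) / [4E(U₀ − E)] = 15.41, so T = 0.0649.

T = 0.0649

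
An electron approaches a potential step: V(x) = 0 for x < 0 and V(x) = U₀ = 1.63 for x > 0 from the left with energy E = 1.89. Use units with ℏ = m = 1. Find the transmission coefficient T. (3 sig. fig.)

T = 0.789

On each side the TISE gives plane waves with k = √(2m(E − V))/ℏ: k₁ = √(2·1·1.89) = 1.944, k₂ = √(2·1·0.26) = 0.7211.
Continuity of ψ and ψ′ at the step yields the reflection amplitude r = (k₁ − k₂)/(k₁ + k₂) = 0.4589; thus R = |r|² = 0.2106, T = 0.7894.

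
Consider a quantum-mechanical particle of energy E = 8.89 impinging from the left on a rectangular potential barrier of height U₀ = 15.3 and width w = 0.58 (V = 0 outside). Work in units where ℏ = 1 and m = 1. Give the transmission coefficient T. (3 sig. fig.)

E < U₀: inside the barrier ψ ∝ e^{±κx} with κ = √(2m(U₀ − E))/ℏ = 3.581.
κw = 2.077, sinh(κw) = 3.926.
The exact tunnelling result is T⁻¹ = 1 + U₀² sinh²(κw) / [4E(U₀ − E)] = 16.83, so T = 0.0594.

T = 0.0594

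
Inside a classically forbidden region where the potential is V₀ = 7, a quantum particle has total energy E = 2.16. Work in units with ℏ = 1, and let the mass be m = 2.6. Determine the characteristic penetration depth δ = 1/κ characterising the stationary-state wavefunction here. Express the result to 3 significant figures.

Since E < V₀ the TISE in this region is ψ'' = κ²ψ with κ = √(2m(V₀ − E))/ℏ.
κ = √(2 × 2.6 × 4.84) = 5.017. The penetration depth is δ = 1/κ = 0.199.

δ = 0.199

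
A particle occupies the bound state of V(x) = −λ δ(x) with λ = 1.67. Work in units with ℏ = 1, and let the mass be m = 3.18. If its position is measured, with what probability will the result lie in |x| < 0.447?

P = 0.991

The normalised bound state is ψ = √κ e^{−κ|x|} with κ = mλ/ℏ² = 5.311.
P(|x| < d) = ∫_{−d}^{d} κ e^{−2κ|x|} dx = 1 − e^{−2κd} = 1 − e^{−4.748} = 0.9913.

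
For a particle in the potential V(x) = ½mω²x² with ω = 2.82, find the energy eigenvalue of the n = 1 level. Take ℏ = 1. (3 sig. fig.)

The oscillator eigenvalues are E_n = ℏω(n + ½), so E_1 = 2.82 × 1.5 = 4.230.

E = 4.23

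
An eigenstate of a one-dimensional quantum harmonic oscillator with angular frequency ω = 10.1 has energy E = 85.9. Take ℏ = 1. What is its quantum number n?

Invert E_n = (n + ½)ℏω: n = E/ℏω − ½ = 8.005, so n = 8.

n = 8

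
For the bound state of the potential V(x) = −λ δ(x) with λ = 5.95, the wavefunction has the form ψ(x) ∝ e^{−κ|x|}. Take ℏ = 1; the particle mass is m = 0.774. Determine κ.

κ = 4.61

Integrate −(ℏ²/2m)ψ'' − λδ(x)ψ = Eψ from −ε to +ε: the ψ'' term gives ψ'(0⁺) − ψ'(0⁻) and the δ term gives −(2mλ/ℏ²)ψ(0).
With ψ ∝ e^{−κ|x|} this yields −2κ = −2mλ/ℏ², so κ = mλ/ℏ² = 4.605.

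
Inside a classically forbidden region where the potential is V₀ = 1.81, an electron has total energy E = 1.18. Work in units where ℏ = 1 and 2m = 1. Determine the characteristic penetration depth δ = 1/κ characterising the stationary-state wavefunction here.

δ = 1.26

Since E < V₀ the TISE in this region is ψ'' = κ²ψ with κ = √(2m(V₀ − E))/ℏ.
κ = √(2 × 0.5 × 0.63) = 0.7937. The penetration depth is δ = 1/κ = 1.26.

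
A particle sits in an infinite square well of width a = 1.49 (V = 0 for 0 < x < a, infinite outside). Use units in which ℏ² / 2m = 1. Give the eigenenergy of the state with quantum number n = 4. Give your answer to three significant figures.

E = 71.1

Requiring ψ(0) = ψ(a) = 0 quantises k = nπ/a, hence E_n = ℏ²k²/2m = n²π²ℏ²/(2ma²).
E_4 = 4² × π² / (2 × 0.5 × 1.49²) = 71.13.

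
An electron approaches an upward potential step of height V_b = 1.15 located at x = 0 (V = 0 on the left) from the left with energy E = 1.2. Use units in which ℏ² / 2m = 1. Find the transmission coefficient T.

On each side the TISE gives plane waves with k = √(2m(E − V))/ℏ: k₁ = √(2·½·1.2) = 1.095, k₂ = √(2·½·0.05) = 0.2236.
Matching ψ and ψ′ at x = 0 gives r = (k₁ − k₂)/(k₁ + k₂), so R = r² = 0.4369 and T = 1 − R = 0.5631.

T = 0.563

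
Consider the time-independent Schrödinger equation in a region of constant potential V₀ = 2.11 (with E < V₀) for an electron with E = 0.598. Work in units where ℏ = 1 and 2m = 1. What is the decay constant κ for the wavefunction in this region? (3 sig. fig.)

Since E < V₀ the TISE in this region is ψ'' = κ²ψ with κ = √(2m(V₀ − E))/ℏ.
κ = √(2 × 0.5 × 1.512) = 1.230.

κ = 1.23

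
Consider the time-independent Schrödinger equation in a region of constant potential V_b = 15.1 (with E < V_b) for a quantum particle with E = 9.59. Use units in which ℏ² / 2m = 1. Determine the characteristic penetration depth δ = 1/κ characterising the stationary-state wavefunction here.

δ = 0.426

Since E < V_b the TISE in this region is ψ'' = κ²ψ with κ = √(2m(V_b − E))/ℏ.
κ = √(2 × 0.5 × 5.51) = 2.347. The penetration depth is δ = 1/κ = 0.426.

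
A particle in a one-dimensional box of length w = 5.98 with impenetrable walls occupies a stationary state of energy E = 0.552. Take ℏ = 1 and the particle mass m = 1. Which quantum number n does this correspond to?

n = 2

From E_n = n²π²ℏ²/(2mw²) invert to n = √(2mw²E)/(πℏ).
n = (5.98/π) × √(2 × 1 × 0.552) = 2.000 → n = 2.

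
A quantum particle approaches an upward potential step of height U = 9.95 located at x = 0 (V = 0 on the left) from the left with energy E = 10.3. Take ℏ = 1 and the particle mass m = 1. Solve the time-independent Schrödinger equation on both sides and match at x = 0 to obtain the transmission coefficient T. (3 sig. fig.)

On each side the TISE gives plane waves with k = √(2m(E − V))/ℏ: k₁ = √(2·1·10.3) = 4.539, k₂ = √(2·1·0.35) = 0.8367.
Continuity of ψ and ψ′ at the step yields the reflection amplitude r = (k₁ − k₂)/(k₁ + k₂) = 0.6887; thus R = |r|² = 0.4743, T = 0.5257.

T = 0.526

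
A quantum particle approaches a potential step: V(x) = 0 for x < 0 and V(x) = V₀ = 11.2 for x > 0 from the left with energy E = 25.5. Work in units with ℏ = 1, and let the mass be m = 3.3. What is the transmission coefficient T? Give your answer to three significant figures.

T = 0.979

On each side the TISE gives plane waves with k = √(2m(E − V))/ℏ: k₁ = √(2·3.3·25.5) = 12.97, k₂ = √(2·3.3·14.3) = 9.715.
Continuity of ψ and ψ′ at the step yields the reflection amplitude r = (k₁ − k₂)/(k₁ + k₂) = 0.1436; thus R = |r|² = 0.02062, T = 0.9794.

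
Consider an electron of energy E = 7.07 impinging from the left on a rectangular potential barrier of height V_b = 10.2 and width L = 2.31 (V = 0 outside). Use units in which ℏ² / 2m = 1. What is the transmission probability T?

Since E < V_b the interior solution is evanescent with decay constant κ = √(2m(V_b − E))/ℏ = 1.769.
κL = 4.087, sinh(κL) = 29.77.
Matching ψ, ψ′ at both faces gives T = [1 + V_b² sinh²(κL) / (4E(V_b − E))]⁻¹ = 1/1042 = 0.000959.

T = 0.000959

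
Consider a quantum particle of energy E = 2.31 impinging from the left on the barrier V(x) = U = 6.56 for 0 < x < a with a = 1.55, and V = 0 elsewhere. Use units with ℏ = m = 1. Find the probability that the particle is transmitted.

E < U: inside the barrier ψ ∝ e^{±κx} with κ = √(2m(U − E))/ℏ = 2.915.
κa = 4.519, sinh(κa) = 45.87.
The exact tunnelling result is T⁻¹ = 1 + U² sinh²(κa) / [4E(U − E)] = 2306, so T = 0.000434.

T = 0.000434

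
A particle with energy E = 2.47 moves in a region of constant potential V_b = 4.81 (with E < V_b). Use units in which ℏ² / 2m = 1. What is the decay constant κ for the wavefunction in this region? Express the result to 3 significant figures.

Since E < V_b the TISE in this region is ψ'' = κ²ψ with κ = √(2m(V_b − E))/ℏ.
κ = √(2 × 0.5 × 2.34) = 1.530.

κ = 1.53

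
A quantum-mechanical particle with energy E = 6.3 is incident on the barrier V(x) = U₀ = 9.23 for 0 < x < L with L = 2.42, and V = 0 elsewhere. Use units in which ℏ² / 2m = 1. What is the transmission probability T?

T = 0.000874

Since E < U₀ the interior solution is evanescent with decay constant κ = √(2m(U₀ − E))/ℏ = 1.712.
κL = 4.142, sinh(κL) = 31.47.
The exact tunnelling result is T⁻¹ = 1 + U₀² sinh²(κL) / [4E(U₀ − E)] = 1144, so T = 0.000874.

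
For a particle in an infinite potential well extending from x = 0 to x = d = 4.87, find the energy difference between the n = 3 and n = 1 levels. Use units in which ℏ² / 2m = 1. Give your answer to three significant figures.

ΔE = 3.33

E_n = n²π²ℏ²/(2md²), so ΔE = (3² − 1²) π²ℏ²/(2md²).
ΔE = 8 × π² / (2 × 0.5 × 4.87²) = 3.329.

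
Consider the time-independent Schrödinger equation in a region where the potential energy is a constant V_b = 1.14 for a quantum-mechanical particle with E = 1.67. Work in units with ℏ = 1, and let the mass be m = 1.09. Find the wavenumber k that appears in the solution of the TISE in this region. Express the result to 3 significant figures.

With E > V_b the solution is oscillatory, ψ ∝ e^{±ikx} with k = √(2m(E − V_b))/ℏ.
k = √(2 × 1.09 × 0.53) = 1.075.

k = 1.07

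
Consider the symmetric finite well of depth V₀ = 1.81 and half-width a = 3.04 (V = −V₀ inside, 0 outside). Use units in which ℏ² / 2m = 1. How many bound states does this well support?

The dimensionless depth is z₀ = a√(2mV₀)/ℏ = 3.04 × √(1.810) = 4.090.
The even/odd transcendental equations gain one root per π/2 in z₀, giving N = 1 + ⌊2z₀/π⌋ = 1 + ⌊2.604⌋ = 3.

N = 3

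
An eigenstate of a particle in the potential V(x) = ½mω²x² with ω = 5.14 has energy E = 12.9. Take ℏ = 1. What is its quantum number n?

E_n = ℏω(n + ½) ⇒ n = E/(ℏω) − ½ = 12.9/5.14 − 0.5 = 2.010 → n = 2.

n = 2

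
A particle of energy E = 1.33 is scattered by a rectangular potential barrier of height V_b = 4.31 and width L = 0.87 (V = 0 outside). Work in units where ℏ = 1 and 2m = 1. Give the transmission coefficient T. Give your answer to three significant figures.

Since E < V_b the interior solution is evanescent with decay constant κ = √(2m(V_b − E))/ℏ = 1.726.
κL = 1.502, sinh(κL) = 2.134.
The exact tunnelling result is T⁻¹ = 1 + V_b² sinh²(κL) / [4E(V_b − E)] = 6.334, so T = 0.158.

T = 0.158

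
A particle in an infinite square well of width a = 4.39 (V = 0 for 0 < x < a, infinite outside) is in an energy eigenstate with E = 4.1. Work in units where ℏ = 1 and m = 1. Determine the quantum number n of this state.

n = 4

For an infinite well E_n = n²π²ℏ²/(2ma²), so n = (a/πℏ)√(2mE).
n = (4.39/π) × √(2 × 1 × 4.1) = 4.001 → n = 4.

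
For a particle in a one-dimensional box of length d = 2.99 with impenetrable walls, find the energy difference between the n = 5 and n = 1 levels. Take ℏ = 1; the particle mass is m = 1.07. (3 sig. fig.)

E_n = n²π²ℏ²/(2md²), so ΔE = (5² − 1²) π²ℏ²/(2md²).
ΔE = 24 × π² / (2 × 1.07 × 2.99²) = 12.38.

ΔE = 12.4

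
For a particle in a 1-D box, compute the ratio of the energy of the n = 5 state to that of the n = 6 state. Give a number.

E_n = n²π²ℏ²/(2mL²) so the ratio is n₂²/n₁² = 25/36 = 0.694444.

0.694444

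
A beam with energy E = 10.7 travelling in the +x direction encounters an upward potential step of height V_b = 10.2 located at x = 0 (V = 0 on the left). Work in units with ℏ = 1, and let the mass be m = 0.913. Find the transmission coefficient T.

T = 0.585

The wavenumbers are k₁ = √(2mE)/ℏ = 4.420 on the left and k₂ = √(2m(E − V_b))/ℏ = 0.9555 on the right.
Matching ψ and ψ′ at x = 0 gives r = (k₁ − k₂)/(k₁ + k₂), so R = r² = 0.4154 and T = 1 − R = 0.5846.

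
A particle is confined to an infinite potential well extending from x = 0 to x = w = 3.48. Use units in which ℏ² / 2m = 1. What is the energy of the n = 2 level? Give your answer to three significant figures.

E = 3.26

Requiring ψ(0) = ψ(w) = 0 quantises k = nπ/w, hence E_n = ℏ²k²/2m = n²π²ℏ²/(2mw²).
E_2 = 2² × π² / (2 × 0.5 × 3.48²) = 3.260.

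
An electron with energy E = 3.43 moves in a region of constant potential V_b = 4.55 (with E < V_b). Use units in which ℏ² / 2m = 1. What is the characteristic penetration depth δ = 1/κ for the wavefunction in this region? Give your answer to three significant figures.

Since E < V_b the TISE in this region is ψ'' = κ²ψ with κ = √(2m(V_b − E))/ℏ.
κ = √(2 × 0.5 × 1.12) = 1.058. The penetration depth is δ = 1/κ = 0.945.

δ = 0.945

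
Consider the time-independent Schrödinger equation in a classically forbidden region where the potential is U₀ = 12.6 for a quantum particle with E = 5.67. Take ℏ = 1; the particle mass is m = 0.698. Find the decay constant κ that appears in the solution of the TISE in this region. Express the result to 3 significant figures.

κ = 3.11

Since E < U₀ the TISE in this region is ψ'' = κ²ψ with κ = √(2m(U₀ − E))/ℏ.
κ = √(2 × 0.698 × 6.93) = 3.110.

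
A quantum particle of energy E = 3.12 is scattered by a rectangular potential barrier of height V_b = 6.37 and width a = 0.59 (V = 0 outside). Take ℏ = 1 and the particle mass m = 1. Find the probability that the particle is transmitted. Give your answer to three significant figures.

Since E < V_b the interior solution is evanescent with decay constant κ = √(2m(V_b − E))/ℏ = 2.550.
κa = 1.504, sinh(κa) = 2.139.
The exact tunnelling result is T⁻¹ = 1 + V_b² sinh²(κa) / [4E(V_b − E)] = 5.578, so T = 0.179.

T = 0.179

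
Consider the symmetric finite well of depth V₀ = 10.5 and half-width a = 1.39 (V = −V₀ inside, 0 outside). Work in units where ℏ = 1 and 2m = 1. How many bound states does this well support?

N = 3

The dimensionless depth is z₀ = a√(2mV₀)/ℏ = 1.39 × √(10.50) = 4.504.
The even/odd transcendental equations gain one root per π/2 in z₀, giving N = 1 + ⌊2z₀/π⌋ = 1 + ⌊2.867⌋ = 3.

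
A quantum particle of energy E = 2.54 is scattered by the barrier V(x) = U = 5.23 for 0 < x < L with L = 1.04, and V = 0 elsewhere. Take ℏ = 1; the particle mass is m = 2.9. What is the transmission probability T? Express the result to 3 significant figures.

E < U: inside the barrier ψ ∝ e^{±κx} with κ = √(2m(U − E))/ℏ = 3.950.
κL = 4.108, sinh(κL) = 30.40.
Matching ψ, ψ′ at both faces gives T = [1 + U² sinh²(κL) / (4E(U − E))]⁻¹ = 1/926.1 = 0.00108.

T = 0.00108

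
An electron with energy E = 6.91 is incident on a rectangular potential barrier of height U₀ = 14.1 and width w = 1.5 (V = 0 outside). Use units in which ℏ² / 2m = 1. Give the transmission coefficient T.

Since E < U₀ the interior solution is evanescent with decay constant κ = √(2m(U₀ − E))/ℏ = 2.681.
κw = 4.022, sinh(κw) = 27.90.
Matching ψ, ψ′ at both faces gives T = [1 + U₀² sinh²(κw) / (4E(U₀ − E))]⁻¹ = 1/779.8 = 0.00128.

T = 0.00128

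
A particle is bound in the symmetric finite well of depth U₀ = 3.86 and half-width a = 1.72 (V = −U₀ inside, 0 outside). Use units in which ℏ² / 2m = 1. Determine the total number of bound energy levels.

N = 3

Define the well-strength parameter z₀ = (a/ℏ)√(2mU₀) = 1.72 × √(2·0.5·3.86) = 3.379.
A new bound state (alternating even/odd) appears each time z₀ passes a multiple of π/2, so N = ⌊2z₀/π⌋ + 1 = ⌊2.151⌋ + 1 = 3.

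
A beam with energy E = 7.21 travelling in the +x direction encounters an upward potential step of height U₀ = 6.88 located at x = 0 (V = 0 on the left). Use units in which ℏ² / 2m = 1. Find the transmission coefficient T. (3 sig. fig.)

On each side the TISE gives plane waves with k = √(2m(E − V))/ℏ: k₁ = √(2·½·7.21) = 2.685, k₂ = √(2·½·0.33) = 0.5745.
Matching ψ and ψ′ at x = 0 gives r = (k₁ − k₂)/(k₁ + k₂), so R = r² = 0.4193 and T = 1 − R = 0.5807.

T = 0.581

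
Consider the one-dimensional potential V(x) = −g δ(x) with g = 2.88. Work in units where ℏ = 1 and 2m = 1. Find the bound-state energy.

E = -2.07

For x ≠ 0 the bound state is ψ ∝ e^{−κ|x|}; integrating the TISE across the delta gives the cusp condition 2κ = 2mg/ℏ², so κ = 1.440.
Then E = −ℏ²κ²/(2m) = −mg²/(2ℏ²) = -2.074.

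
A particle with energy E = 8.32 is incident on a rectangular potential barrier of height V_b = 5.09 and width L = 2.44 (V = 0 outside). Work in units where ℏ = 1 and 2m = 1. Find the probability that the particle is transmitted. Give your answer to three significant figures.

T = 0.822

E > V_b: inside the barrier k₂ = √(2m(E − V_b))/ℏ = 1.797, k₂L = 4.385.
Matching at both interfaces gives T⁻¹ = 1 + V_b² sin²(k₂L) / [4E(E − V_b)] = 1.216, hence T = 0.822.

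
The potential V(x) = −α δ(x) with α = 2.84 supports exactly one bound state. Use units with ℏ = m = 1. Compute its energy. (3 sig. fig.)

For x ≠ 0 the bound state is ψ ∝ e^{−κ|x|}; integrating the TISE across the delta gives the cusp condition 2κ = 2mα/ℏ², so κ = 2.840.
Then E = −ℏ²κ²/(2m) = −mα²/(2ℏ²) = -4.033.

E = -4.03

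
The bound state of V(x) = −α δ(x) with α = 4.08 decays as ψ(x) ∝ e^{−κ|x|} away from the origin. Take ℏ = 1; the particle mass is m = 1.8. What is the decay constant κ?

κ = 7.34

Integrate −(ℏ²/2m)ψ'' − αδ(x)ψ = Eψ from −ε to +ε: the ψ'' term gives ψ'(0⁺) − ψ'(0⁻) and the δ term gives −(2mα/ℏ²)ψ(0).
With ψ ∝ e^{−κ|x|} this yields −2κ = −2mα/ℏ², so κ = mα/ℏ² = 7.344.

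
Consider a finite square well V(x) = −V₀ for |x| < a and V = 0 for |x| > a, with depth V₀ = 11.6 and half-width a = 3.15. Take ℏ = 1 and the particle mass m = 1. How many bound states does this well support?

N = 10

Define the well-strength parameter z₀ = (a/ℏ)√(2mV₀) = 3.15 × √(2·1·11.6) = 15.17.
The even/odd transcendental equations gain one root per π/2 in z₀, giving N = 1 + ⌊2z₀/π⌋ = 1 + ⌊9.659⌋ = 10.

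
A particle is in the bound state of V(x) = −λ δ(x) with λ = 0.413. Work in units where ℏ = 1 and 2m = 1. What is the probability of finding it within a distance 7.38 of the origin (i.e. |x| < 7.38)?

P = 0.953

The normalised bound state is ψ = √κ e^{−κ|x|} with κ = mλ/ℏ² = 0.2065.
P(|x| < d) = ∫_{−d}^{d} κ e^{−2κ|x|} dx = 1 − e^{−2κd} = 1 − e^{−3.048} = 0.9525.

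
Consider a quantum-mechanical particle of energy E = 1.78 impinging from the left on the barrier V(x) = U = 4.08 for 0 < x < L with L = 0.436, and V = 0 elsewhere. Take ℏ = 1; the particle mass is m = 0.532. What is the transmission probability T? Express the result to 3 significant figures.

Since E < U the interior solution is evanescent with decay constant κ = √(2m(U − E))/ℏ = 1.564.
κL = 0.6821, sinh(κL) = 0.7362.
Matching ψ, ψ′ at both faces gives T = [1 + U² sinh²(κL) / (4E(U − E))]⁻¹ = 1/1.551 = 0.645.

T = 0.645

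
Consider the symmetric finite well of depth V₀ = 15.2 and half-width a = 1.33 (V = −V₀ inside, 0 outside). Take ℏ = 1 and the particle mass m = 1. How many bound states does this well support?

The dimensionless depth is z₀ = a√(2mV₀)/ℏ = 1.33 × √(30.40) = 7.333.
The even/odd transcendental equations gain one root per π/2 in z₀, giving N = 1 + ⌊2z₀/π⌋ = 1 + ⌊4.668⌋ = 5.

N = 5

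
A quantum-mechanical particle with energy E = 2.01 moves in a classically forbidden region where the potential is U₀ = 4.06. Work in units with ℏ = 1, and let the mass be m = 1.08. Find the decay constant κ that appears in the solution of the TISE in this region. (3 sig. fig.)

κ = 2.10

Since E < U₀ the TISE in this region is ψ'' = κ²ψ with κ = √(2m(U₀ − E))/ℏ.
κ = √(2 × 1.08 × 2.05) = 2.104.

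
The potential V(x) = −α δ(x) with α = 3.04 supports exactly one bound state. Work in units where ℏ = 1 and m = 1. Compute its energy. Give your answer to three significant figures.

The bound state is ψ(x) = √κ e^{−κ|x|}. The derivative jump ψ'(0⁺) − ψ'(0⁻) = −(2mα/ℏ²)ψ(0) fixes κ = mα/ℏ² = 3.040.
Then E = −ℏ²κ²/(2m) = −mα²/(2ℏ²) = -4.621.

E = -4.62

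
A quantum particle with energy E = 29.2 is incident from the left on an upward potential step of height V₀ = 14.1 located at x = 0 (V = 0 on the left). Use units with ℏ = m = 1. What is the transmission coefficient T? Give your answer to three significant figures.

T = 0.973

The wavenumbers are k₁ = √(2mE)/ℏ = 7.642 on the left and k₂ = √(2m(E − V₀))/ℏ = 5.495 on the right.
Matching ψ and ψ′ at x = 0 gives r = (k₁ − k₂)/(k₁ + k₂), so R = r² = 0.02670 and T = 1 − R = 0.9733.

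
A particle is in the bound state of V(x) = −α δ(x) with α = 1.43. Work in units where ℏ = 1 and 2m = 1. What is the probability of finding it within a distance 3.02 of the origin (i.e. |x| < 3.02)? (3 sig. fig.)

P = 0.987

The normalised bound state is ψ = √κ e^{−κ|x|} with κ = mα/ℏ² = 0.7150.
P(|x| < d) = ∫_{−d}^{d} κ e^{−2κ|x|} dx = 1 − e^{−2κd} = 1 − e^{−4.319} = 0.9867.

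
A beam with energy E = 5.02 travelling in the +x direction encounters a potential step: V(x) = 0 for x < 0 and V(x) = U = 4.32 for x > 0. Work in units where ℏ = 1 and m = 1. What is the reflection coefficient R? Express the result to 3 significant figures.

R = 0.208

On each side the TISE gives plane waves with k = √(2m(E − V))/ℏ: k₁ = √(2·1·5.02) = 3.169, k₂ = √(2·1·0.7) = 1.183.
Matching ψ and ψ′ at x = 0 gives r = (k₁ − k₂)/(k₁ + k₂), so R = r² = 0.2081 and T = 1 − R = 0.7919.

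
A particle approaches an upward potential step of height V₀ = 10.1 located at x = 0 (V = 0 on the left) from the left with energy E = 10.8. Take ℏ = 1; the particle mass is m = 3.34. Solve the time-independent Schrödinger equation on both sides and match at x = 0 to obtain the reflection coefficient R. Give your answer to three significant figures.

R = 0.353

The wavenumbers are k₁ = √(2mE)/ℏ = 8.494 on the left and k₂ = √(2m(E − V₀))/ℏ = 2.162 on the right.
Matching ψ and ψ′ at x = 0 gives r = (k₁ − k₂)/(k₁ + k₂), so R = r² = 0.3530 and T = 1 − R = 0.6470.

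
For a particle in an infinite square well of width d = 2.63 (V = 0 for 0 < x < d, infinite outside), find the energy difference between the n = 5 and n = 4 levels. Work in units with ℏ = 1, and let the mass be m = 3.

E_n = n²π²ℏ²/(2md²), so ΔE = (5² − 4²) π²ℏ²/(2md²).
ΔE = 9 × π² / (2 × 3 × 2.63²) = 2.140.

ΔE = 2.14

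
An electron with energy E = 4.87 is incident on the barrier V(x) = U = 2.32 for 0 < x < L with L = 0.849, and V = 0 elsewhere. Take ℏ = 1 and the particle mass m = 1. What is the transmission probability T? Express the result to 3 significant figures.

E > U: inside the barrier k₂ = √(2m(E − U))/ℏ = 2.258, k₂L = 1.917.
T = [1 + U² sin²(k₂L) / (4E(E − U))]⁻¹ = 1/1.096 = 0.913.

T = 0.913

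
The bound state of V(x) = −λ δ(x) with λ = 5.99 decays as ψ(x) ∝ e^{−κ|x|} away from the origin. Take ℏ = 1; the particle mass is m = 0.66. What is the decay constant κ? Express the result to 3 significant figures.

κ = 3.95

Integrate −(ℏ²/2m)ψ'' − λδ(x)ψ = Eψ from −ε to +ε: the ψ'' term gives ψ'(0⁺) − ψ'(0⁻) and the δ term gives −(2mλ/ℏ²)ψ(0).
With ψ ∝ e^{−κ|x|} this yields −2κ = −2mλ/ℏ², so κ = mλ/ℏ² = 3.953.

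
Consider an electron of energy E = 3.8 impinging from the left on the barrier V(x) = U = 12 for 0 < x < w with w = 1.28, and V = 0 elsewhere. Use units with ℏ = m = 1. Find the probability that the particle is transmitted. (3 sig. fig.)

T = 0.000109

E < U: inside the barrier ψ ∝ e^{±κx} with κ = √(2m(U − E))/ℏ = 4.050.
κw = 5.184, sinh(κw) = 89.16.
The exact tunnelling result is T⁻¹ = 1 + U² sinh²(κw) / [4E(U − E)] = 9185, so T = 0.000109.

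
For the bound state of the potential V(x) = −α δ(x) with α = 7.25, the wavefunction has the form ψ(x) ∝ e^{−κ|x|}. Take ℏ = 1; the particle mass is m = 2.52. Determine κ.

Integrate −(ℏ²/2m)ψ'' − αδ(x)ψ = Eψ from −ε to +ε: the ψ'' term gives ψ'(0⁺) − ψ'(0⁻) and the δ term gives −(2mα/ℏ²)ψ(0).
With ψ ∝ e^{−κ|x|} this yields −2κ = −2mα/ℏ², so κ = mα/ℏ² = 18.27.

κ = 18.3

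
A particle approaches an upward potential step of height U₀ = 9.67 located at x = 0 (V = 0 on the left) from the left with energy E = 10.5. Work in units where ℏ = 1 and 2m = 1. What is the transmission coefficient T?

T = 0.685

On each side the TISE gives plane waves with k = √(2m(E − V))/ℏ: k₁ = √(2·½·10.5) = 3.240, k₂ = √(2·½·0.83) = 0.9110.
Continuity of ψ and ψ′ at the step yields the reflection amplitude r = (k₁ − k₂)/(k₁ + k₂) = 0.5611; thus R = |r|² = 0.3148, T = 0.6852.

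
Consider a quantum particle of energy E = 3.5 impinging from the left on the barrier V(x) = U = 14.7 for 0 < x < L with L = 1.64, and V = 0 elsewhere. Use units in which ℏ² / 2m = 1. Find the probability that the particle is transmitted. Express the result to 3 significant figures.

T = 0.0000496

Since E < U the interior solution is evanescent with decay constant κ = √(2m(U − E))/ℏ = 3.347.
κL = 5.488, sinh(κL) = 120.9.
Matching ψ, ψ′ at both faces gives T = [1 + U² sinh²(κL) / (4E(U − E))]⁻¹ = 1/20160 = 0.0000496.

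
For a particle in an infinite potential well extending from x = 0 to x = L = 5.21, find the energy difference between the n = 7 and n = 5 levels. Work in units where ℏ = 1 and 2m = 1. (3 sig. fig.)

ΔE = 8.73

E_n = n²π²ℏ²/(2mL²), so ΔE = (7² − 5²) π²ℏ²/(2mL²).
ΔE = 24 × π² / (2 × 0.5 × 5.21²) = 8.726.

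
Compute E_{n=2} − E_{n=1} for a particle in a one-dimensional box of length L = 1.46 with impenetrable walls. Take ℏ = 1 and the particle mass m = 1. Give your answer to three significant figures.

E_n = n²π²ℏ²/(2mL²), so ΔE = (2² − 1²) π²ℏ²/(2mL²).
ΔE = 3 × π² / (2 × 1 × 1.46²) = 6.945.

ΔE = 6.95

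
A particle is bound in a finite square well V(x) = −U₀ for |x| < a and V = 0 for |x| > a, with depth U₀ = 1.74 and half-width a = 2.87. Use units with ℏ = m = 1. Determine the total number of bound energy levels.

N = 4

Define the well-strength parameter z₀ = (a/ℏ)√(2mU₀) = 2.87 × √(2·1·1.74) = 5.354.
The even/odd transcendental equations gain one root per π/2 in z₀, giving N = 1 + ⌊2z₀/π⌋ = 1 + ⌊3.408⌋ = 4.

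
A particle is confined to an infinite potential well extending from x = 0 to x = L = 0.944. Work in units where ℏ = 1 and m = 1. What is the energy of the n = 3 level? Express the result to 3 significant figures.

The infinite-well eigenfunctions ψ_n = √(2/L) sin(nπx/L) vanish at both walls, giving E_n = n²π²ℏ²/(2mL²).
E_3 = 3² × π² / (2 × 1 × 0.944²) = 49.84.

E = 49.8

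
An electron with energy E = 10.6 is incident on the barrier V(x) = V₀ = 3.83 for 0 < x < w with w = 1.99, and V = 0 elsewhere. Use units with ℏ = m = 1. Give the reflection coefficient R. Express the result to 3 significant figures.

R = 0.0366

Above the barrier the interior wavenumber is k₂ = √(2m(E − V₀))/ℏ = 3.680, giving phase k₂w = 7.323.
Matching at both interfaces gives T⁻¹ = 1 + V₀² sin²(k₂w) / [4E(E − V₀)] = 1.038, hence T = 0.963.
R = 1 − T = 0.0366.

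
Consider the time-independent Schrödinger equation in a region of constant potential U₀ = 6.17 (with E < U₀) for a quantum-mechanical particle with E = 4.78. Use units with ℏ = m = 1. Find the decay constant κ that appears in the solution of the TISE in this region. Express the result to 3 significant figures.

κ = 1.67

Since E < U₀ the TISE in this region is ψ'' = κ²ψ with κ = √(2m(U₀ − E))/ℏ.
κ = √(2 × 1 × 1.39) = 1.667.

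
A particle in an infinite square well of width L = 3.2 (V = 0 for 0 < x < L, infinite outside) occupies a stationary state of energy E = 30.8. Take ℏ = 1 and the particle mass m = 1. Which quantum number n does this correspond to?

From E_n = n²π²ℏ²/(2mL²) invert to n = √(2mL²E)/(πℏ).
n = (3.2/π) × √(2 × 1 × 30.8) = 7.994 → n = 8.

n = 8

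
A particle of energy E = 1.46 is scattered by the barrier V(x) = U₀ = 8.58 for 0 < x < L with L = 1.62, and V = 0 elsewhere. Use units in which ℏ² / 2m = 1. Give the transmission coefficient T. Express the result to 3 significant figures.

E < U₀: inside the barrier ψ ∝ e^{±κx} with κ = √(2m(U₀ − E))/ℏ = 2.668.
κL = 4.323, sinh(κL) = 37.69.
Matching ψ, ψ′ at both faces gives T = [1 + U₀² sinh²(κL) / (4E(U₀ − E))]⁻¹ = 1/2516 = 0.000397.

T = 0.000397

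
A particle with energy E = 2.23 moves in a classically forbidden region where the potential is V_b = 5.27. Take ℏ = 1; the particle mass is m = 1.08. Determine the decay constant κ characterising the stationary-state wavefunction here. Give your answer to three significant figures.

κ = 2.56

Since E < V_b the TISE in this region is ψ'' = κ²ψ with κ = √(2m(V_b − E))/ℏ.
κ = √(2 × 1.08 × 3.04) = 2.562.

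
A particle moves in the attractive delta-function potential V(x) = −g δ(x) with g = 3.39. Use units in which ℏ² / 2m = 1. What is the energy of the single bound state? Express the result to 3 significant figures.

E = -2.87

The bound state is ψ(x) = √κ e^{−κ|x|}. The derivative jump ψ'(0⁺) − ψ'(0⁻) = −(2mg/ℏ²)ψ(0) fixes κ = mg/ℏ² = 1.695.
Then E = −ℏ²κ²/(2m) = −mg²/(2ℏ²) = -2.873.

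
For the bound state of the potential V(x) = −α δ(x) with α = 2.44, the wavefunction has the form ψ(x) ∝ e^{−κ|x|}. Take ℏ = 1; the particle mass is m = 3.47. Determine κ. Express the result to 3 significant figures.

κ = 8.47

Integrating the TISE across x = 0 gives the cusp condition ψ'(0⁺) − ψ'(0⁻) = −(2mα/ℏ²)ψ(0).
With ψ ∝ e^{−κ|x|} this yields −2κ = −2mα/ℏ², so κ = mα/ℏ² = 8.467.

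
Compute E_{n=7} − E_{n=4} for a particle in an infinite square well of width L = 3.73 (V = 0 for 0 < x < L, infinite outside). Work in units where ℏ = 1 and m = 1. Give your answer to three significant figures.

ΔE = 11.7

E_n = n²π²ℏ²/(2mL²), so ΔE = (7² − 4²) π²ℏ²/(2mL²).
ΔE = 33 × π² / (2 × 1 × 3.73²) = 11.70.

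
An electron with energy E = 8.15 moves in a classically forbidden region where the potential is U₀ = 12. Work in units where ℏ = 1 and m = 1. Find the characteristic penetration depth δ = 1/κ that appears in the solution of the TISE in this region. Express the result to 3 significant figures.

δ = 0.360

Since E < U₀ the TISE in this region is ψ'' = κ²ψ with κ = √(2m(U₀ − E))/ℏ.
κ = √(2 × 1 × 3.85) = 2.775. The penetration depth is δ = 1/κ = 0.360.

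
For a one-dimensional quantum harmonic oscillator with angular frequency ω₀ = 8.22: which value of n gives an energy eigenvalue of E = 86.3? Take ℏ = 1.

n = 10

E_n = ℏω₀(n + ½) ⇒ n = E/(ℏω₀) − ½ = 86.3/8.22 − 0.5 = 9.999 → n = 10.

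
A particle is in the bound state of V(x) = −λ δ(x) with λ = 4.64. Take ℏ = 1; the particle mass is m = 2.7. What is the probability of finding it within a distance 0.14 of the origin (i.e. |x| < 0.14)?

The normalised bound state is ψ = √κ e^{−κ|x|} with κ = mλ/ℏ² = 12.53.
P(|x| < d) = ∫_{−d}^{d} κ e^{−2κ|x|} dx = 1 − e^{−2κd} = 1 − e^{−3.508} = 0.9700.

P = 0.970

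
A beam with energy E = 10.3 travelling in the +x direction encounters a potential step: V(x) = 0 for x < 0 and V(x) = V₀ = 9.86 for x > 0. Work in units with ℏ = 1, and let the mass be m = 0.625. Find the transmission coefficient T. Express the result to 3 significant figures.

T = 0.568

On each side the TISE gives plane waves with k = √(2m(E − V))/ℏ: k₁ = √(2·0.625·10.3) = 3.588, k₂ = √(2·0.625·0.44) = 0.7416.
Continuity of ψ and ψ′ at the step yields the reflection amplitude r = (k₁ − k₂)/(k₁ + k₂) = 0.6574; thus R = |r|² = 0.4322, T = 0.5678.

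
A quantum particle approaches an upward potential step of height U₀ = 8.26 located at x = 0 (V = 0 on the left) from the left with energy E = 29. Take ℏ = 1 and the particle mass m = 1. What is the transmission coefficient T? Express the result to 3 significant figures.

On each side the TISE gives plane waves with k = √(2m(E − V))/ℏ: k₁ = √(2·1·29) = 7.616, k₂ = √(2·1·20.74) = 6.440.
Continuity of ψ and ψ′ at the step yields the reflection amplitude r = (k₁ − k₂)/(k₁ + k₂) = 0.08361; thus R = |r|² = 0.006991, T = 0.9930.

T = 0.993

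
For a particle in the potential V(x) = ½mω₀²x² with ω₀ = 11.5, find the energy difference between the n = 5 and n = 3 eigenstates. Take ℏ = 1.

ΔE = 23.0

E_n = ℏω₀(n + ½), so ΔE = (5 − 3) ℏω₀ = 2 × 11.5 = 23.00.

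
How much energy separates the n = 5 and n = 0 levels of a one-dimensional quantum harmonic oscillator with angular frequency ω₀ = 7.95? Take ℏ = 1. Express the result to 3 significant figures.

ΔE = 39.8

E_n = ℏω₀(n + ½), so ΔE = (5 − 0) ℏω₀ = 5 × 7.95 = 39.75.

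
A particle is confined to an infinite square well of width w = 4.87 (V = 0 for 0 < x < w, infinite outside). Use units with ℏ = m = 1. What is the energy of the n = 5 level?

E = 5.20

The infinite-well eigenfunctions ψ_n = √(2/w) sin(nπx/w) vanish at both walls, giving E_n = n²π²ℏ²/(2mw²).
E_5 = 5² × π² / (2 × 1 × 4.87²) = 5.202.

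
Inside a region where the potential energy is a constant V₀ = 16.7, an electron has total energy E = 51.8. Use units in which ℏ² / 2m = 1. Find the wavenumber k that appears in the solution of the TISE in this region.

k = 5.92

With E > V₀ the solution is oscillatory, ψ ∝ e^{±ikx} with k = √(2m(E − V₀))/ℏ.
k = √(2 × 0.5 × 35.1) = 5.925.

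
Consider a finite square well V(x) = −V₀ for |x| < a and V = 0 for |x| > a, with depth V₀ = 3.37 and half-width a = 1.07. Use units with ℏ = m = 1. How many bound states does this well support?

N = 2

Define the well-strength parameter z₀ = (a/ℏ)√(2mV₀) = 1.07 × √(2·1·3.37) = 2.778.
The even/odd transcendental equations gain one root per π/2 in z₀, giving N = 1 + ⌊2z₀/π⌋ = 1 + ⌊1.768⌋ = 2.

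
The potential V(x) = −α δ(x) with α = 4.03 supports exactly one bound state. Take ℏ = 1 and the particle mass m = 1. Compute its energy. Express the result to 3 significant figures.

E = -8.12

The bound state is ψ(x) = √κ e^{−κ|x|}. The derivative jump ψ'(0⁺) − ψ'(0⁻) = −(2mα/ℏ²)ψ(0) fixes κ = mα/ℏ² = 4.030.
Then E = −ℏ²κ²/(2m) = −mα²/(2ℏ²) = -8.120.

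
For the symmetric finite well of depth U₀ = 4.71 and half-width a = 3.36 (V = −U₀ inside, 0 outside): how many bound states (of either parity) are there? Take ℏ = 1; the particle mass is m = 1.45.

N = 8

The dimensionless depth is z₀ = a√(2mU₀)/ℏ = 3.36 × √(13.66) = 12.42.
The even/odd transcendental equations gain one root per π/2 in z₀, giving N = 1 + ⌊2z₀/π⌋ = 1 + ⌊7.905⌋ = 8.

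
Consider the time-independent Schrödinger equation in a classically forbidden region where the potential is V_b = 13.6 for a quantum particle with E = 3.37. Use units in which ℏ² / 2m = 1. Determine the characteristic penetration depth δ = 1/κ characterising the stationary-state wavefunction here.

δ = 0.313

Since E < V_b the TISE in this region is ψ'' = κ²ψ with κ = √(2m(V_b − E))/ℏ.
κ = √(2 × 0.5 × 10.23) = 3.198. The penetration depth is δ = 1/κ = 0.313.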